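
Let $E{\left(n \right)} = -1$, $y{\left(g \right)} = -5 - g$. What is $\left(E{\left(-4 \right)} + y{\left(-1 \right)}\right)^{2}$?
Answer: $25$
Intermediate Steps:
$\left(E{\left(-4 \right)} + y{\left(-1 \right)}\right)^{2} = \left(-1 - 4\right)^{2} = \left(-5\right)^{2} = 25$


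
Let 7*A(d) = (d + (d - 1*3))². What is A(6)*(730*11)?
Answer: 650430/7 ≈ 92919.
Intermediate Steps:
A(d) = (-3 + 2*d)²/7 (A(d) = (d + (d - 1*3))²/7 = (d + (d - 3))²/7 = (d + (-3 + d))²/7 = (-3 + 2*d)²/7)
A(6)*(730*11) = ((-3 + 2*6)²/7)*(730*11) = ((-3 + 12)²/7)*8030 = ((⅐)*9²)*8030 = ((⅐)*81)*8030 = (81/7)*8030 = 650430/7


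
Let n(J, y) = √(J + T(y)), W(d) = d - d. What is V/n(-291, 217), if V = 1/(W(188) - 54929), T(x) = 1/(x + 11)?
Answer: 2*I*√3781779/3644374363 ≈ 1.0672e-6*I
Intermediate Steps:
T(x) = 1/(11 + x)
W(d) = 0
n(J, y) = √(J + 1/(11 + y))
V = -1/54929 (V = 1/(0 - 54929) = 1/(-54929) = -1/54929 ≈ -1.8205e-5)
V/n(-291, 217) = -√(11 + 217)/√(1 - 291*(11 + 217))/54929 = -2*√57/√(1 - 291*228)/54929 = -2*√57/√(1 - 66348)/54929 = -(-2*I*√3781779/66347)/54929 = -(-2)*I*√3781779/3644374363 = 2*I*√3781779/3644374363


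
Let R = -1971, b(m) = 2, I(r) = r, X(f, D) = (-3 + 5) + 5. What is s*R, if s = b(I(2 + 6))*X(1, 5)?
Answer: -27594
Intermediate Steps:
X(f, D) = 7 (X(f, D) = 2 + 5 = 7)
s = 14 (s = 2*7 = 14)
s*R = 14*(-1971) = -27594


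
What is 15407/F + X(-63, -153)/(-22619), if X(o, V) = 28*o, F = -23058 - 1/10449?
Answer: -3216375871065/5449664499617 ≈ -0.59020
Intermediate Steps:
F = -240933043/10449 (F = -23058 - 1*1/10449 = -23058 - 1/10449 = -240933043/10449 ≈ -23058.)
15407/F + X(-63, -153)/(-22619) = 15407/(-240933043/10449) + (28*(-63))/(-22619) = 15407*(-10449/240933043) - 1764*(-1/22619) = -160987743/240933043 + 1764/22619 = -3216375871065/5449664499617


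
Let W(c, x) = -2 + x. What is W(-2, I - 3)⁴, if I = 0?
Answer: 625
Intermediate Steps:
W(-2, I - 3)⁴ = (-2 + (0 - 3))⁴ = (-2 - 3)⁴ = (-5)⁴ = 625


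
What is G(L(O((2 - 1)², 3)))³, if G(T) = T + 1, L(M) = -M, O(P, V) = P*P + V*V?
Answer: -729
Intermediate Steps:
O(P, V) = P² + V²
G(T) = 1 + T
G(L(O((2 - 1)², 3)))³ = (1 - (((2 - 1)²)² + 3²))³ = (1 - ((1²)² + 9))³ = (1 - (1² + 9))³ = (1 - (1 + 9))³ = (1 - 1*10)³ = (1 - 10)³ = (-9)³ = -729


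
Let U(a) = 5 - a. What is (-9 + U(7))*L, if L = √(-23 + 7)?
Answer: -44*I ≈ -44.0*I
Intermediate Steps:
L = 4*I (L = √(-16) = 4*I ≈ 4.0*I)
(-9 + U(7))*L = (-9 + (5 - 1*7))*(4*I) = (-9 + (5 - 7))*(4*I) = (-9 - 2)*(4*I) = -44*I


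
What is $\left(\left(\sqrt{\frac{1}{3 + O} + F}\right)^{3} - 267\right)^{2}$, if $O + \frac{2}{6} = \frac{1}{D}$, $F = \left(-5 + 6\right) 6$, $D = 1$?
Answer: $\frac{95214168}{1331} - \frac{36846 \sqrt{759}}{121} \approx 63147.0$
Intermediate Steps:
$F = 6$ ($F = 1 \cdot 6 = 6$)
$O = \frac{2}{3}$ ($O = - \frac{1}{3} + 1^{-1} = - \frac{1}{3} + 1 = \frac{2}{3} \approx 0.66667$)
$\left(\left(\sqrt{\frac{1}{3 + O} + F}\right)^{3} - 267\right)^{2} = \left(\left(\sqrt{\frac{1}{3 + \frac{2}{3}} + 6}\right)^{3} - 267\right)^{2} = \left(\left(\sqrt{\frac{1}{\frac{11}{3}} + 6}\right)^{3} - 267\right)^{2} = \left(\left(\sqrt{\frac{3}{11} + 6}\right)^{3} - 267\right)^{2} = \left(\left(\sqrt{\frac{69}{11}}\right)^{3} - 267\right)^{2} = \left(\left(\frac{\sqrt{759}}{11}\right)^{3} - 267\right)^{2} = \left(\frac{69 \sqrt{759}}{121} - 267\right)^{2} = \left(-267 + \frac{69 \sqrt{759}}{121}\right)^{2}$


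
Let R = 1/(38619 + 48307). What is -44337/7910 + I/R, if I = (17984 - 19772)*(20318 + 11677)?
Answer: -39334696899743937/7910 ≈ -4.9728e+12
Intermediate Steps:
R = 1/86926 ≈ 1.1504e-5
I = -57207060 (I = -1788*31995 = -57207060)
-44337/7910 + I/R = -44337/7910 - 57207060/1/86926 = -44337*1/7910 - 57207060*86926 = -44337/7910 - 4972780897560 = -39334696899743937/7910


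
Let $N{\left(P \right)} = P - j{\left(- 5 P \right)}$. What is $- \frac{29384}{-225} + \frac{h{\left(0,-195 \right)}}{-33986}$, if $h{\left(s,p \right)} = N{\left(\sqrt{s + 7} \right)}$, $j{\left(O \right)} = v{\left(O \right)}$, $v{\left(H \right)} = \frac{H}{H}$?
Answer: $\frac{998644849}{7646850} - \frac{\sqrt{7}}{33986} \approx 130.6$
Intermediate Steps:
$v{\left(H \right)} = 1$
$j{\left(O \right)} = 1$
$N{\left(P \right)} = -1 + P$ ($N{\left(P \right)} = P - 1 = -1 + P$)
$h{\left(s,p \right)} = -1 + \sqrt{7 + s}$ ($h{\left(s,p \right)} = -1 + \sqrt{s + 7} = -1 + \sqrt{7 + s}$)
$- \frac{29384}{-225} + \frac{h{\left(0,-195 \right)}}{-33986} = - \frac{29384}{-225} + \frac{-1 + \sqrt{7 + 0}}{-33986} = \left(-29384\right) \left(- \frac{1}{225}\right) + \left(-1 + \sqrt{7}\right) \left(- \frac{1}{33986}\right) = \frac{29384}{225} + \left(\frac{1}{33986} - \frac{\sqrt{7}}{33986}\right) = \frac{998644849}{7646850} - \frac{\sqrt{7}}{33986}$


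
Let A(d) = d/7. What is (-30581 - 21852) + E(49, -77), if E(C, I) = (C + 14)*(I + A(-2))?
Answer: -57302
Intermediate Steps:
A(d) = d/7 (A(d) = d*(1/7) = d/7)
E(C, I) = (14 + C)*(-2/7 + I) (E(C, I) = (C + 14)*(I + (1/7)*(-2)) = (14 + C)*(I - 2/7) = (14 + C)*(-2/7 + I))
(-30581 - 21852) + E(49, -77) = (-30581 - 21852) + (-4 + 14*(-77) - 2/7*49 + 49*(-77)) = -52433 + (-4 - 1078 - 14 - 3773) = -52433 - 4869 = -57302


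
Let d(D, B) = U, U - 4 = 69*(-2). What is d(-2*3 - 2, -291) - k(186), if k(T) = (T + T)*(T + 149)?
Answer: -124754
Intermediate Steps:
U = -134 (U = 4 + 69*(-2) = 4 - 138 = -134)
d(D, B) = -134
k(T) = 2*T*(149 + T) (k(T) = (2*T)*(149 + T) = 2*T*(149 + T))
d(-2*3 - 2, -291) - k(186) = -134 - 2*186*(149 + 186) = -134 - 2*186*335 = -134 - 1*124620 = -134 - 124620 = -124754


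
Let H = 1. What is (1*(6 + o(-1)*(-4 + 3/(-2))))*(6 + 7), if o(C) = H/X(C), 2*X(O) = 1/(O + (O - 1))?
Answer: 507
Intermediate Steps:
X(O) = 1/(2*(-1 + 2*O)) (X(O) = 1/(2*(O + (O - 1))) = 1/(2*(O + (-1 + O))) = 1/(2*(-1 + 2*O)))
o(C) = -2 + 4*C (o(C) = 1/(1/(2*(-1 + 2*C))) = 1*(-2 + 4*C) = -2 + 4*C)
(1*(6 + o(-1)*(-4 + 3/(-2))))*(6 + 7) = (1*(6 + (-2 + 4*(-1))*(-4 + 3/(-2))))*(6 + 7) = (1*(6 + (-2 - 4)*(-4 + 3*(-½))))*13 = (1*(6 - 6*(-4 - 3/2)))*13 = (1*(6 - 6*(-11/2)))*13 = (1*(6 + 33))*13 = (1*39)*13 = 39*13 = 507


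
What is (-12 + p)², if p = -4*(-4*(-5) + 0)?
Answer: 8464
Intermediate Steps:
p = -80 (p = -4*(20 + 0) = -4*20 = -80)
(-12 + p)² = (-12 - 80)² = (-92)² = 8464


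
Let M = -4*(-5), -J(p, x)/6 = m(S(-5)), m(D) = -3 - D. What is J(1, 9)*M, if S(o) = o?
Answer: -240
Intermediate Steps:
J(p, x) = -12 (J(p, x) = -6*(-3 - 1*(-5)) = -6*(-3 + 5) = -6*2 = -12)
M = 20
J(1, 9)*M = -12*20 = -240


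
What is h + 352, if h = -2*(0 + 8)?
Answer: 336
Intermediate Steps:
h = -16 (h = -2*8 = -16)
h + 352 = -16 + 352 = 336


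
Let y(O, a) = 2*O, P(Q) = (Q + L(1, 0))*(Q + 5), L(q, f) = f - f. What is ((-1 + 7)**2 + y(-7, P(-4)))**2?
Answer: 484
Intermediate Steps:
L(q, f) = 0
P(Q) = Q*(5 + Q) (P(Q) = (Q + 0)*(Q + 5) = Q*(5 + Q))
((-1 + 7)**2 + y(-7, P(-4)))**2 = ((-1 + 7)**2 + 2*(-7))**2 = (6**2 - 14)**2 = (36 - 14)**2 = 22**2 = 484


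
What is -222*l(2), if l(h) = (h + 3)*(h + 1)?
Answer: -3330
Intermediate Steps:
l(h) = (1 + h)*(3 + h) (l(h) = (3 + h)*(1 + h) = (1 + h)*(3 + h))
-222*l(2) = -222*(3 + 2**2 + 4*2) = -222*(3 + 4 + 8) = -222*15 = -3330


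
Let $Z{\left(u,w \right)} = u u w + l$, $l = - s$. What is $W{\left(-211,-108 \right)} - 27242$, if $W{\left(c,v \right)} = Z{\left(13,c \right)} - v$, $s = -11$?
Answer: $-62782$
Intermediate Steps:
$l = 11$ ($l = \left(-1\right) \left(-11\right) = 11$)
$Z{\left(u,w \right)} = 11 + w u^{2}$ ($Z{\left(u,w \right)} = u u w + 11 = u^{2} w + 11 = w u^{2} + 11 = 11 + w u^{2}$)
$W{\left(c,v \right)} = 11 - v + 169 c$ ($W{\left(c,v \right)} = \left(11 + c 13^{2}\right) - v = \left(11 + c 169\right) - v = \left(11 + 169 c\right) - v = 11 - v + 169 c$)
$W{\left(-211,-108 \right)} - 27242 = \left(11 - -108 + 169 \left(-211\right)\right) - 27242 = \left(11 + 108 - 35659\right) - 27242 = -35540 - 27242 = -62782$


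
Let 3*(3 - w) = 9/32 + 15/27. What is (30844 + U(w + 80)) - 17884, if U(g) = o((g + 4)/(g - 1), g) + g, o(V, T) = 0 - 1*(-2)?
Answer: 11270639/864 ≈ 13045.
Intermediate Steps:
w = 2351/864 (w = 3 - (9/32 + 15/27)/3 = 3 - (9*(1/32) + 15*(1/27))/3 = 3 - (9/32 + 5/9)/3 = 3 - 1/3*241/288 = 3 - 241/864 = 2351/864 ≈ 2.7211)
o(V, T) = 2 (o(V, T) = 0 + 2 = 2)
U(g) = 2 + g
(30844 + U(w + 80)) - 17884 = (30844 + (2 + (2351/864 + 80))) - 17884 = (30844 + (2 + 71471/864)) - 17884 = (30844 + 73199/864) - 17884 = 26722415/864 - 17884 = 11270639/864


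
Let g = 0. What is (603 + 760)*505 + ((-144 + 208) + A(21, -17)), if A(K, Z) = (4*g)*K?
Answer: 688379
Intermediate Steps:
A(K, Z) = 0 (A(K, Z) = (4*0)*K = 0*K = 0)
(603 + 760)*505 + ((-144 + 208) + A(21, -17)) = (603 + 760)*505 + ((-144 + 208) + 0) = 1363*505 + (64 + 0) = 688315 + 64 = 688379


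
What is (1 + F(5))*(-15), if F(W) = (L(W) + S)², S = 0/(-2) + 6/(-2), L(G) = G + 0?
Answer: -75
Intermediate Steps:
L(G) = G
S = -3 (S = 0*(-½) + 6*(-½) = 0 - 3 = -3)
F(W) = (-3 + W)² (F(W) = (W - 3)² = (-3 + W)²)
(1 + F(5))*(-15) = (1 + (-3 + 5)²)*(-15) = (1 + 2²)*(-15) = (1 + 4)*(-15) = 5*(-15) = -75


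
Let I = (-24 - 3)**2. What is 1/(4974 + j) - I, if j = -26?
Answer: -3607091/4948 ≈ -729.00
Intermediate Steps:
I = 729 (I = (-27)**2 = 729)
1/(4974 + j) - I = 1/(4974 - 26) - 1*729 = 1/4948 - 729 = -3607091/4948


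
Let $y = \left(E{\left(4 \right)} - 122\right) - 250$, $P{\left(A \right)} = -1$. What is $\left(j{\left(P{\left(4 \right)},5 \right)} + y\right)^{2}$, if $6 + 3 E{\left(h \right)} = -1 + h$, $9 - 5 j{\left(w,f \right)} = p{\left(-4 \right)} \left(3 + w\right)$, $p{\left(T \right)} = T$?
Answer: $\frac{3415104}{25} \approx 1.366 \cdot 10^{5}$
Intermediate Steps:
$j{\left(w,f \right)} = \frac{21}{5} + \frac{4 w}{5}$ ($j{\left(w,f \right)} = \frac{9}{5} - \frac{\left(-4\right) \left(3 + w\right)}{5} = \frac{9}{5} - \frac{-12 - 4 w}{5} = \frac{9}{5} + \left(\frac{12}{5} + \frac{4 w}{5}\right) = \frac{21}{5} + \frac{4 w}{5}$)
$E{\left(h \right)} = - \frac{7}{3} + \frac{h}{3}$ ($E{\left(h \right)} = -2 + \frac{-1 + h}{3} = -2 + \left(- \frac{1}{3} + \frac{h}{3}\right) = - \frac{7}{3} + \frac{h}{3}$)
$y = -373$ ($y = \left(\left(- \frac{7}{3} + \frac{1}{3} \cdot 4\right) - 122\right) - 250 = \left(\left(- \frac{7}{3} + \frac{4}{3}\right) - 122\right) - 250 = \left(-1 - 122\right) - 250 = -123 - 250 = -373$)
$\left(j{\left(P{\left(4 \right)},5 \right)} + y\right)^{2} = \left(\left(\frac{21}{5} + \frac{4}{5} \left(-1\right)\right) - 373\right)^{2} = \left(\left(\frac{21}{5} - \frac{4}{5}\right) - 373\right)^{2} = \left(\frac{17}{5} - 373\right)^{2} = \left(- \frac{1848}{5}\right)^{2} = \frac{3415104}{25}$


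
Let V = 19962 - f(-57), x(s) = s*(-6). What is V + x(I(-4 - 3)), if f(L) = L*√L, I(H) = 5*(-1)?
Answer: 19992 + 57*I*√57 ≈ 19992.0 + 430.34*I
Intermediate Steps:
I(H) = -5
f(L) = L^(3/2)
x(s) = -6*s
V = 19962 + 57*I*√57 (V = 19962 - (-57)^(3/2) = 19962 - (-57)*I*√57 = 19962 + 57*I*√57 ≈ 19962.0 + 430.34*I)
V + x(I(-4 - 3)) = (19962 + 57*I*√57) - 6*(-5) = (19962 + 57*I*√57) + 30 = 19992 + 57*I*√57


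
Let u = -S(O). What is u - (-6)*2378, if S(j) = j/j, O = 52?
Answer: 14267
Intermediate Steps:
S(j) = 1
u = -1 (u = -1*1 = -1)
u - (-6)*2378 = -1 - (-6)*2378 = -1 - 1*(-14268) = -1 + 14268 = 14267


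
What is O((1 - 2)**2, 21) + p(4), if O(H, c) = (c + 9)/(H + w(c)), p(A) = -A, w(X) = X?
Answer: -29/11 ≈ -2.6364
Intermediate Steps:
O(H, c) = (9 + c)/(H + c) (O(H, c) = (c + 9)/(H + c) = (9 + c)/(H + c))
O((1 - 2)**2, 21) + p(4) = (9 + 21)/((1 - 2)**2 + 21) - 1*4 = 30/((-1)**2 + 21) - 4 = 30/(1 + 21) - 4 = 30/22 - 4 = (1/22)*30 - 4 = 15/11 - 4 = -29/11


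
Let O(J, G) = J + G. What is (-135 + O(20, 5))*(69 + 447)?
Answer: -56760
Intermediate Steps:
O(J, G) = G + J
(-135 + O(20, 5))*(69 + 447) = (-135 + (5 + 20))*(69 + 447) = (-135 + 25)*516 = -110*516 = -56760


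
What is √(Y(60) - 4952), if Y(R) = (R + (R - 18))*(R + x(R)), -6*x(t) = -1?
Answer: √1185 ≈ 34.424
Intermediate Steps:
x(t) = ⅙ (x(t) = -⅙*(-1) = ⅙)
Y(R) = (-18 + 2*R)*(⅙ + R) (Y(R) = (R + (R - 18))*(R + ⅙) = (R + (-18 + R))*(⅙ + R) = (-18 + 2*R)*(⅙ + R))
√(Y(60) - 4952) = √((-3 + 2*60² - 53/3*60) - 4952) = √((-3 + 2*3600 - 1060) - 4952) = √((-3 + 7200 - 1060) - 4952) = √(6137 - 4952) = √1185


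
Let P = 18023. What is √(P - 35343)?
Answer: 2*I*√4330 ≈ 131.61*I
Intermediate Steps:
√(P - 35343) = √(18023 - 35343) = √(-17320) = 2*I*√4330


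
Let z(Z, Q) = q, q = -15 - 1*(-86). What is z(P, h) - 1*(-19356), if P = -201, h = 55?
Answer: 19427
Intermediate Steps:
q = 71 (q = -15 + 86 = 71)
z(Z, Q) = 71
z(P, h) - 1*(-19356) = 71 - 1*(-19356) = 71 + 19356 = 19427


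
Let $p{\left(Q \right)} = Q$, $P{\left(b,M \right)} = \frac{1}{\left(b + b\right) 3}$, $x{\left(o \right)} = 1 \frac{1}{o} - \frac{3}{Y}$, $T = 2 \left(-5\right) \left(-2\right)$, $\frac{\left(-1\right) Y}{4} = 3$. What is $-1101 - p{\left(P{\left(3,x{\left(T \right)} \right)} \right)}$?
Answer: $- \frac{19819}{18} \approx -1101.1$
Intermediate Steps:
$Y = -12$ ($Y = \left(-4\right) 3 = -12$)
$T = 20$ ($T = \left(-10\right) \left(-2\right) = 20$)
$x{\left(o \right)} = \frac{1}{4} + \frac{1}{o}$ ($x{\left(o \right)} = 1 \frac{1}{o} - \frac{3}{-12} = \frac{1}{o} - - \frac{1}{4} = \frac{1}{o} + \frac{1}{4} = \frac{1}{4} + \frac{1}{o}$)
$P{\left(b,M \right)} = \frac{1}{6 b}$ ($P{\left(b,M \right)} = \frac{1}{2 b} \frac{1}{3} = \frac{1}{6 b}$)
$-1101 - p{\left(P{\left(3,x{\left(T \right)} \right)} \right)} = -1101 - \frac{1}{6 \cdot 3} = -1101 - \frac{1}{6} \cdot \frac{1}{3} = -1101 - \frac{1}{18} = - \frac{19819}{18}$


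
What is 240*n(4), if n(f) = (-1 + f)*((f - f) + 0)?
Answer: 0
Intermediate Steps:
n(f) = 0 (n(f) = (-1 + f)*(0 + 0) = (-1 + f)*0 = 0)
240*n(4) = 240*0 = 0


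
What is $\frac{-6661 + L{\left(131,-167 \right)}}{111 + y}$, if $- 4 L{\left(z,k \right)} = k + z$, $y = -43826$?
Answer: $\frac{6652}{43715} \approx 0.15217$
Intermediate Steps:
$L{\left(z,k \right)} = - \frac{k}{4} - \frac{z}{4}$ ($L{\left(z,k \right)} = - \frac{k + z}{4} = - \frac{k}{4} - \frac{z}{4}$)
$\frac{-6661 + L{\left(131,-167 \right)}}{111 + y} = \frac{-6661 - -9}{111 - 43826} = \frac{-6661 + \left(\frac{167}{4} - \frac{131}{4}\right)}{-43715} = \left(-6661 + 9\right) \left(- \frac{1}{43715}\right) = \left(-6652\right) \left(- \frac{1}{43715}\right) = \frac{6652}{43715}$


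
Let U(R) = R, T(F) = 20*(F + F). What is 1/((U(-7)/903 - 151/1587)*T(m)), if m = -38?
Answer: 68241/10673440 ≈ 0.0063935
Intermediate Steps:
T(F) = 40*F (T(F) = 20*(2*F) = 40*F)
1/((U(-7)/903 - 151/1587)*T(m)) = 1/((-7/903 - 151/1587)*(40*(-38))) = 1/((-7*1/903 - 151*1/1587)*(-1520)) = 1/((-1/129 - 151/1587)*(-1520)) = 1/(-7022/68241*(-1520)) = 1/(10673440/68241) = 68241/10673440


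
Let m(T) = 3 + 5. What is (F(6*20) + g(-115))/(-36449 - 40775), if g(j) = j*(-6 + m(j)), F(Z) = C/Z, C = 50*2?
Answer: 1375/463344 ≈ 0.0029676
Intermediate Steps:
C = 100
m(T) = 8
F(Z) = 100/Z
g(j) = 2*j (g(j) = j*(-6 + 8) = j*2 = 2*j)
(F(6*20) + g(-115))/(-36449 - 40775) = (100/((6*20)) + 2*(-115))/(-36449 - 40775) = (100/120 - 230)/(-77224) = (100*(1/120) - 230)*(-1/77224) = (⅚ - 230)*(-1/77224) = -1375/6*(-1/77224) = 1375/463344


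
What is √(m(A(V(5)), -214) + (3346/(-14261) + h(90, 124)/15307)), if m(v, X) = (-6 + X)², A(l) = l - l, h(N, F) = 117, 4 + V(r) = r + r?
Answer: √2306340625761818055605/218293127 ≈ 220.00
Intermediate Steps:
V(r) = -4 + 2*r (V(r) = -4 + (r + r) = -4 + 2*r)
A(l) = 0
√(m(A(V(5)), -214) + (3346/(-14261) + h(90, 124)/15307)) = √((-6 - 214)² + (3346/(-14261) + 117/15307)) = √((-220)² + (3346*(-1/14261) + 117*(1/15307))) = √(48400 + (-3346/14261 + 117/15307)) = √(48400 - 49548685/218293127) = √(10565337798115/218293127) = √2306340625761818055605/218293127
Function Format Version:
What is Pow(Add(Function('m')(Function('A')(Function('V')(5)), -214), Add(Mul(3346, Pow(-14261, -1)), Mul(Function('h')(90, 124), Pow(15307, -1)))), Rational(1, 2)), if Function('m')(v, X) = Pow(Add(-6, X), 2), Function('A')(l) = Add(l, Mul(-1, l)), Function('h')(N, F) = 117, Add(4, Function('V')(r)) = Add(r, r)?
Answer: Mul(Rational(1, 218293127), Pow(2306340625761818055605, Rational(1, 2))) ≈ 220.00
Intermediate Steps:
Function('V')(r) = Add(-4, Mul(2, r)) (Function('V')(r) = Add(-4, Add(r, r)) = Add(-4, Mul(2, r)))
Function('A')(l) = 0
Pow(Add(Function('m')(Function('A')(Function('V')(5)), -214), Add(Mul(3346, Pow(-14261, -1)), Mul(Function('h')(90, 124), Pow(15307, -1)))), Rational(1, 2)) = Pow(Add(Pow(Add(-6, -214), 2), Add(Mul(3346, Pow(-14261, -1)), Mul(117, Pow(15307, -1)))), Rational(1, 2)) = Pow(Add(Pow(-220, 2), Add(Mul(3346, Rational(-1, 14261)), Mul(117, Rational(1, 15307)))), Rational(1, 2)) = Pow(Add(48400, Add(Rational(-3346, 14261), Rational(117, 15307))), Rational(1, 2)) = Pow(Add(48400, Rational(-49548685, 218293127)), Rational(1, 2)) = Pow(Rational(10565337798115, 218293127), Rational(1, 2)) = Mul(Rational(1, 218293127), Pow(2306340625761818055605, Rational(1, 2)))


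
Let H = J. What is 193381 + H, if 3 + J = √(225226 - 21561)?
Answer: 193378 + 23*√385 ≈ 1.9383e+5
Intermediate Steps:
J = -3 + 23*√385 (J = -3 + √(225226 - 21561) = -3 + √203665 = -3 + 23*√385 ≈ 448.29)
H = -3 + 23*√385 ≈ 448.29
193381 + H = 193381 + (-3 + 23*√385) = 193378 + 23*√385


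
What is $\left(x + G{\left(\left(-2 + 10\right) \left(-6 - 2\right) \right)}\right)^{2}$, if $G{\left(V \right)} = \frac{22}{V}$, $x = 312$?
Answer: $\frac{99460729}{1024} \approx 97130.0$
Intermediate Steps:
$\left(x + G{\left(\left(-2 + 10\right) \left(-6 - 2\right) \right)}\right)^{2} = \left(312 + \frac{22}{\left(-2 + 10\right) \left(-6 - 2\right)}\right)^{2} = \left(312 + \frac{22}{8 \left(-8\right)}\right)^{2} = \left(312 + \frac{22}{-64}\right)^{2} = \left(312 + 22 \left(- \frac{1}{64}\right)\right)^{2} = \left(312 - \frac{11}{32}\right)^{2} = \left(\frac{9973}{32}\right)^{2} = \frac{99460729}{1024}$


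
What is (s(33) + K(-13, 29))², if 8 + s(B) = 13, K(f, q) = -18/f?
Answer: 6889/169 ≈ 40.763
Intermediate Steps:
s(B) = 5 (s(B) = -8 + 13 = 5)
(s(33) + K(-13, 29))² = (5 - 18/(-13))² = (5 - 18*(-1/13))² = (5 + 18/13)² = (83/13)² = 6889/169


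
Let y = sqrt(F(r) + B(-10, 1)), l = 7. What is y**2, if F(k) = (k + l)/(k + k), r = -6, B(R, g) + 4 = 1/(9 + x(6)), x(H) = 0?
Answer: -143/36 ≈ -3.9722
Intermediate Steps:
B(R, g) = -35/9 (B(R, g) = -4 + 1/(9 + 0) = -4 + 1/9 = -35/9)
F(k) = (7 + k)/(2*k) (F(k) = (k + 7)/(k + k) = (7 + k)/((2*k)) = (7 + k)*(1/(2*k)) = (7 + k)/(2*k))
y = I*sqrt(143)/6 (y = sqrt((1/2)*(7 - 6)/(-6) - 35/9) = sqrt((1/2)*(-1/6)*1 - 35/9) = sqrt(-1/12 - 35/9) = sqrt(-143/36) = I*sqrt(143)/6 ≈ 1.993*I)
y**2 = (I*sqrt(143)/6)**2 = -143/36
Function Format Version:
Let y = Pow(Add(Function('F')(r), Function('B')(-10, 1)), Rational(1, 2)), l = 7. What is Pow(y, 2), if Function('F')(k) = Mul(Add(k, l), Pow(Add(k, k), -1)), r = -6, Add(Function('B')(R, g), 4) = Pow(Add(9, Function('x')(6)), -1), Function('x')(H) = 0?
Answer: Rational(-143, 36) ≈ -3.9722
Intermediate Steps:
Function('B')(R, g) = Rational(-35, 9) (Function('B')(R, g) = Add(-4, Pow(Add(9, 0), -1)) = Add(-4, Pow(9, -1)) = Add(-4, Rational(1, 9)) = Rational(-35, 9))
Function('F')(k) = Mul(Rational(1, 2), Pow(k, -1), Add(7, k)) (Function('F')(k) = Mul(Add(k, 7), Pow(Add(k, k), -1)) = Mul(Add(7, k), Pow(Mul(2, k), -1)) = Mul(Add(7, k), Mul(Rational(1, 2), Pow(k, -1))) = Mul(Rational(1, 2), Pow(k, -1), Add(7, k)))
y = Mul(Rational(1, 6), I, Pow(143, Rational(1, 2))) (y = Pow(Add(Mul(Rational(1, 2), Pow(-6, -1), Add(7, -6)), Rational(-35, 9)), Rational(1, 2)) = Pow(Add(Mul(Rational(1, 2), Rational(-1, 6), 1), Rational(-35, 9)), Rational(1, 2)) = Pow(Add(Rational(-1, 12), Rational(-35, 9)), Rational(1, 2)) = Pow(Rational(-143, 36), Rational(1, 2)) = Mul(Rational(1, 6), I, Pow(143, Rational(1, 2))) ≈ Mul(1.9930, I))
Pow(y, 2) = Pow(Mul(Rational(1, 6), I, Pow(143, Rational(1, 2))), 2) = Rational(-143, 36)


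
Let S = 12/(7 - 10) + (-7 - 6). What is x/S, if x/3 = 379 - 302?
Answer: -231/17 ≈ -13.588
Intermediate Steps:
x = 231 (x = 3*(379 - 302) = 3*77 = 231)
S = -17 (S = 12/(-3) - 13 = -⅓*12 - 13 = -4 - 13 = -17)
x/S = 231/(-17) = 231*(-1/17) = -231/17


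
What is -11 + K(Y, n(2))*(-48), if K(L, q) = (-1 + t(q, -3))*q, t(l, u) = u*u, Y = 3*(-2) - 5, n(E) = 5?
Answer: -1931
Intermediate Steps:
Y = -11 (Y = -6 - 5 = -11)
t(l, u) = u**2
K(L, q) = 8*q (K(L, q) = (-1 + (-3)**2)*q = (-1 + 9)*q = 8*q)
-11 + K(Y, n(2))*(-48) = -11 + (8*5)*(-48) = -11 + 40*(-48) = -11 - 1920 = -1931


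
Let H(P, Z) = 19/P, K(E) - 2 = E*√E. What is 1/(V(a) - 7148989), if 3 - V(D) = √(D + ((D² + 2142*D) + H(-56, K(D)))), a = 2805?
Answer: -400343216/2862047269147155 + 2*√10881245494/2862047269147155 ≈ -1.3981e-7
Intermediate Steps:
K(E) = 2 + E^(3/2) (K(E) = 2 + E*√E = 2 + E^(3/2))
V(D) = 3 - √(-19/56 + D² + 2143*D) (V(D) = 3 - √(D + ((D² + 2142*D) + 19/(-56))) = 3 - √(D + ((D² + 2142*D) + 19*(-1/56))) = 3 - √(D + ((D² + 2142*D) - 19/56)) = 3 - √(D + (-19/56 + D² + 2142*D)) = 3 - √(-19/56 + D² + 2143*D))
1/(V(a) - 7148989) = 1/((3 - √(-266 + 784*2805² + 1680112*2805)/28) - 7148989) = 1/((3 - √(-266 + 784*7868025 + 4712714160)/28) - 7148989) = 1/((3 - √(-266 + 6168531600 + 4712714160)/28) - 7148989) = 1/((3 - √10881245494/28) - 7148989) = 1/(-7148986 - √10881245494/28)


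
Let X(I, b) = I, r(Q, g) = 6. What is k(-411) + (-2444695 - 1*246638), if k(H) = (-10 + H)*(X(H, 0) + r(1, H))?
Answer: -2520828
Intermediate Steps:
k(H) = (-10 + H)*(6 + H) (k(H) = (-10 + H)*(H + 6) = (-10 + H)*(6 + H))
k(-411) + (-2444695 - 1*246638) = (-60 + (-411)² - 4*(-411)) + (-2444695 - 1*246638) = (-60 + 168921 + 1644) + (-2444695 - 246638) = 170505 - 2691333 = -2520828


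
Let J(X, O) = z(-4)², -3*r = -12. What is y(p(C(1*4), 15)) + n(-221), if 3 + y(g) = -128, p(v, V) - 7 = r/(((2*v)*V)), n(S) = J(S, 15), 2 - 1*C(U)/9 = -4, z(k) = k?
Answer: -115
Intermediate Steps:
r = 4 (r = -⅓*(-12) = 4)
J(X, O) = 16 (J(X, O) = (-4)² = 16)
C(U) = 54 (C(U) = 18 - 9*(-4) = 18 + 36 = 54)
n(S) = 16
p(v, V) = 7 + 2/(V*v) (p(v, V) = 7 + 4/(((2*v)*V)) = 7 + 4/((2*V*v)) = 7 + 4*(1/(2*V*v)) = 7 + 2/(V*v))
y(g) = -131 (y(g) = -3 - 128 = -131)
y(p(C(1*4), 15)) + n(-221) = -131 + 16 = -115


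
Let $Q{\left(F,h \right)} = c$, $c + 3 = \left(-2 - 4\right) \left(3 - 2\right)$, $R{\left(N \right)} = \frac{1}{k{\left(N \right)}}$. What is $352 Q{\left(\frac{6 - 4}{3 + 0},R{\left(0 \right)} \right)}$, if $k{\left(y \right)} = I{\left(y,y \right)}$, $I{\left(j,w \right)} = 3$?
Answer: $-3168$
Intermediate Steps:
$k{\left(y \right)} = 3$
$R{\left(N \right)} = \frac{1}{3}$
$c = -9$ ($c = -3 + \left(-2 - 4\right) \left(3 - 2\right) = -3 + \left(-2 - 4\right) 1 = -3 - 6 = -9$)
$Q{\left(F,h \right)} = -9$
$352 Q{\left(\frac{6 - 4}{3 + 0},R{\left(0 \right)} \right)} = 352 \left(-9\right) = -3168$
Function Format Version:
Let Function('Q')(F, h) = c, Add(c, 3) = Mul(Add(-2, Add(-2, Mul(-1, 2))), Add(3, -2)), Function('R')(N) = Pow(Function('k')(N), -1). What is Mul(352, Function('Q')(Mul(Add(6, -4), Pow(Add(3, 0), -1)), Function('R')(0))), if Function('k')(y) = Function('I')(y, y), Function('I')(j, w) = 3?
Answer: -3168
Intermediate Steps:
Function('k')(y) = 3
Function('R')(N) = Rational(1, 3) (Function('R')(N) = Pow(3, -1) = Rational(1, 3))
c = -9 (c = Add(-3, Mul(Add(-2, Add(-2, Mul(-1, 2))), Add(3, -2))) = Add(-3, Mul(Add(-2, Add(-2, -2)), 1)) = Add(-3, Mul(Add(-2, -4), 1)) = Add(-3, Mul(-6, 1)) = Add(-3, -6) = -9)
Function('Q')(F, h) = -9
Mul(352, Function('Q')(Mul(Add(6, -4), Pow(Add(3, 0), -1)), Function('R')(0))) = Mul(352, -9) = -3168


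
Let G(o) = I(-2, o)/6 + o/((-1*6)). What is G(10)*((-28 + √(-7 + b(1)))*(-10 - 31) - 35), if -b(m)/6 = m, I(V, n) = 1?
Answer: -3339/2 + 123*I*√13/2 ≈ -1669.5 + 221.74*I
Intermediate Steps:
b(m) = -6*m
G(o) = ⅙ - o/6 (G(o) = 1/6 + o/((-1*6)) = 1*(⅙) + o/(-6) = ⅙ + o*(-⅙) = ⅙ - o/6)
G(10)*((-28 + √(-7 + b(1)))*(-10 - 31) - 35) = (⅙ - ⅙*10)*((-28 + √(-7 - 6*1))*(-10 - 31) - 35) = (⅙ - 5/3)*((-28 + √(-7 - 6))*(-41) - 35) = -3*((-28 + √(-13))*(-41) - 35)/2 = -3*((-28 + I*√13)*(-41) - 35)/2 = -3*((1148 - 41*I*√13) - 35)/2 = -3*(1113 - 41*I*√13)/2 = -3339/2 + 123*I*√13/2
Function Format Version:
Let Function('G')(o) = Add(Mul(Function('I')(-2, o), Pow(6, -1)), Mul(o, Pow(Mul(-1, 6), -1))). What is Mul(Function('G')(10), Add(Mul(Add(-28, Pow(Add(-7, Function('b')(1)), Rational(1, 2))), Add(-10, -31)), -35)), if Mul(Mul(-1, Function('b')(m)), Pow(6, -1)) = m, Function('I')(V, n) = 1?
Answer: Add(Rational(-3339, 2), Mul(Rational(123, 2), I, Pow(13, Rational(1, 2)))) ≈ Add(-1669.5, Mul(221.74, I))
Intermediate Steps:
Function('b')(m) = Mul(-6, m)
Function('G')(o) = Add(Rational(1, 6), Mul(Rational(-1, 6), o)) (Function('G')(o) = Add(Mul(1, Pow(6, -1)), Mul(o, Pow(Mul(-1, 6), -1))) = Add(Mul(1, Rational(1, 6)), Mul(o, Pow(-6, -1))) = Add(Rational(1, 6), Mul(o, Rational(-1, 6))) = Add(Rational(1, 6), Mul(Rational(-1, 6), o)))
Mul(Function('G')(10), Add(Mul(Add(-28, Pow(Add(-7, Function('b')(1)), Rational(1, 2))), Add(-10, -31)), -35)) = Mul(Add(Rational(1, 6), Mul(Rational(-1, 6), 10)), Add(Mul(Add(-28, Pow(Add(-7, Mul(-6, 1)), Rational(1, 2))), Add(-10, -31)), -35)) = Mul(Add(Rational(1, 6), Rational(-5, 3)), Add(Mul(Add(-28, Pow(Add(-7, -6), Rational(1, 2))), -41), -35)) = Mul(Rational(-3, 2), Add(Mul(Add(-28, Pow(-13, Rational(1, 2))), -41), -35)) = Mul(Rational(-3, 2), Add(Mul(Add(-28, Mul(I, Pow(13, Rational(1, 2)))), -41), -35)) = Mul(Rational(-3, 2), Add(Add(1148, Mul(-41, I, Pow(13, Rational(1, 2)))), -35)) = Mul(Rational(-3, 2), Add(1113, Mul(-41, I, Pow(13, Rational(1, 2))))) = Add(Rational(-3339, 2), Mul(Rational(123, 2), I, Pow(13, Rational(1, 2))))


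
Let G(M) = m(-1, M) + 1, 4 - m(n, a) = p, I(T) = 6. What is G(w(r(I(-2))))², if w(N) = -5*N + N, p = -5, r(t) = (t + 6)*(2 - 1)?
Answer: 100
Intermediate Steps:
r(t) = 6 + t (r(t) = (6 + t)*1 = 6 + t)
m(n, a) = 9 (m(n, a) = 4 - 1*(-5) = 4 + 5 = 9)
w(N) = -4*N
G(M) = 10 (G(M) = 9 + 1 = 10)
G(w(r(I(-2))))² = 10² = 100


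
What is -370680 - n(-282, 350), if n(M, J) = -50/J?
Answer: -2594759/7 ≈ -3.7068e+5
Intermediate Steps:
-370680 - n(-282, 350) = -370680 - (-50)/350 = -370680 - 1*(-1/7) = -370680 + 1/7 = -2594759/7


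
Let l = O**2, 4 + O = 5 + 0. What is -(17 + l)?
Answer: -18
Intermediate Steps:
O = 1 (O = -4 + (5 + 0) = -4 + 5 = 1)
l = 1 (l = 1**2 = 1)
-(17 + l) = -(17 + 1) = -1*18 = -18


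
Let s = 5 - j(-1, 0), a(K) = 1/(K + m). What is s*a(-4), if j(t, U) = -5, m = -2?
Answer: -5/3 ≈ -1.6667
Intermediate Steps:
a(K) = 1/(-2 + K) (a(K) = 1/(K - 2) = 1/(-2 + K))
s = 10 (s = 5 - 1*(-5) = 5 + 5 = 10)
s*a(-4) = 10/(-2 - 4) = 10/(-6) = 10*(-⅙) = -5/3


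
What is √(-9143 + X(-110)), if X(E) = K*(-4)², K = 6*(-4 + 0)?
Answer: I*√9527 ≈ 97.606*I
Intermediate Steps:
K = -24 (K = 6*(-4) = -24)
X(E) = -384 (X(E) = -24*(-4)² = -24*16 = -384)
√(-9143 + X(-110)) = √(-9143 - 384) = √(-9527) = I*√9527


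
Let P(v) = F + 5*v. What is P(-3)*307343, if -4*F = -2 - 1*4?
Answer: -8298261/2 ≈ -4.1491e+6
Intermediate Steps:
F = 3/2 (F = -(-2 - 1*4)/4 = -(-2 - 4)/4 = -¼*(-6) = 3/2 ≈ 1.5000)
P(v) = 3/2 + 5*v
P(-3)*307343 = (3/2 + 5*(-3))*307343 = (3/2 - 15)*307343 = -27/2*307343 = -8298261/2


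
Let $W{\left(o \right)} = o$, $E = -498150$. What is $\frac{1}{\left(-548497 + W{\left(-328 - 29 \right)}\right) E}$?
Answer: $\frac{1}{273411620100} \approx 3.6575 \cdot 10^{-12}$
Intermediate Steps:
$\frac{1}{\left(-548497 + W{\left(-328 - 29 \right)}\right) E} = \frac{1}{\left(-548497 - 357\right) \left(-498150\right)} = \frac{1}{-548497 - 357} \left(- \frac{1}{498150}\right) = \frac{1}{-548854} \left(- \frac{1}{498150}\right) = \left(- \frac{1}{548854}\right) \left(- \frac{1}{498150}\right) = \frac{1}{273411620100}$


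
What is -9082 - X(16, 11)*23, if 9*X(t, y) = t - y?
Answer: -81853/9 ≈ -9094.8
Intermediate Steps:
X(t, y) = -y/9 + t/9 (X(t, y) = (t - y)/9 = -y/9 + t/9)
-9082 - X(16, 11)*23 = -9082 - (-⅑*11 + (⅑)*16)*23 = -9082 - (-11/9 + 16/9)*23 = -9082 - 5*23/9 = -9082 - 1*115/9 = -9082 - 115/9 = -81853/9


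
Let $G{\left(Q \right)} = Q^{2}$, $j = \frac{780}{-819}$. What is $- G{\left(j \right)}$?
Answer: $- \frac{400}{441} \approx -0.90703$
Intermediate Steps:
$j = - \frac{20}{21}$ ($j = 780 \left(- \frac{1}{819}\right) = - \frac{20}{21} \approx -0.95238$)
$- G{\left(j \right)} = - \left(- \frac{20}{21}\right)^{2} = \left(-1\right) \frac{400}{441} = - \frac{400}{441}$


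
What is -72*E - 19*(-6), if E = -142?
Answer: 10338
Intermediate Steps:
-72*E - 19*(-6) = -72*(-142) - 19*(-6) = 10224 + 114 = 10338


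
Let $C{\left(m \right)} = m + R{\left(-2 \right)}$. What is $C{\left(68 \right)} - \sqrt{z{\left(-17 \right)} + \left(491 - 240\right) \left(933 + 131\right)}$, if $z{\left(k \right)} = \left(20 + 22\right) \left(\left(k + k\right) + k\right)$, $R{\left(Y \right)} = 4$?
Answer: $72 - \sqrt{264922} \approx -442.71$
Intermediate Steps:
$z{\left(k \right)} = 126 k$ ($z{\left(k \right)} = 42 \left(2 k + k\right) = 42 \cdot 3 k = 126 k$)
$C{\left(m \right)} = 4 + m$ ($C{\left(m \right)} = m + 4 = 4 + m$)
$C{\left(68 \right)} - \sqrt{z{\left(-17 \right)} + \left(491 - 240\right) \left(933 + 131\right)} = \left(4 + 68\right) - \sqrt{126 \left(-17\right) + \left(491 - 240\right) \left(933 + 131\right)} = 72 - \sqrt{-2142 + 251 \cdot 1064} = 72 - \sqrt{-2142 + 267064} = 72 - \sqrt{264922}$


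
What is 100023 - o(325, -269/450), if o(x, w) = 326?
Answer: 99697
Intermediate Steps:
100023 - o(325, -269/450) = 100023 - 1*326 = 100023 - 326 = 99697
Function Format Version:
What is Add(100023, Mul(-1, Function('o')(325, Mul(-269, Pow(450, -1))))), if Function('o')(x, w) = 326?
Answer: 99697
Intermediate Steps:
Add(100023, Mul(-1, Function('o')(325, Mul(-269, Pow(450, -1))))) = Add(100023, Mul(-1, 326)) = Add(100023, -326) = 99697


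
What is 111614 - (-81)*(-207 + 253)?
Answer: 115340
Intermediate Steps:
111614 - (-81)*(-207 + 253) = 111614 - (-81)*46 = 111614 - 1*(-3726) = 111614 + 3726 = 115340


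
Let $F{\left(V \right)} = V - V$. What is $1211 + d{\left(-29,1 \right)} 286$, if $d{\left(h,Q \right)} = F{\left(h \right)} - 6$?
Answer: $-505$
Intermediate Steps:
$F{\left(V \right)} = 0$
$d{\left(h,Q \right)} = -6$ ($d{\left(h,Q \right)} = 0 - 6 = -6$)
$1211 + d{\left(-29,1 \right)} 286 = 1211 - 1716 = -505$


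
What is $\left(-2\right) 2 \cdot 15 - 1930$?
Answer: $-1990$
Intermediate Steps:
$\left(-2\right) 2 \cdot 15 - 1930 = \left(-4\right) 15 - 1930 = -60 - 1930 = -1990$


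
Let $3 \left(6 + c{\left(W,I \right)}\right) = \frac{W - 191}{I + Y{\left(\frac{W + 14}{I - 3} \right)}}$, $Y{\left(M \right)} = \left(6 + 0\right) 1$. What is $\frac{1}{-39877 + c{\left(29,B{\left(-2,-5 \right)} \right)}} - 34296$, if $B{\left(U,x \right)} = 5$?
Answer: $- \frac{15047953043}{438767} \approx -34296.0$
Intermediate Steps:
$Y{\left(M \right)} = 6$ ($Y{\left(M \right)} = 6 \cdot 1 = 6$)
$c{\left(W,I \right)} = -6 + \frac{-191 + W}{3 \left(6 + I\right)}$ ($c{\left(W,I \right)} = -6 + \frac{\left(W - 191\right) \frac{1}{I + 6}}{3} = -6 + \frac{\left(-191 + W\right) \frac{1}{6 + I}}{3} = -6 + \frac{\frac{1}{6 + I} \left(-191 + W\right)}{3} = -6 + \frac{-191 + W}{3 \left(6 + I\right)}$)
$\frac{1}{-39877 + c{\left(29,B{\left(-2,-5 \right)} \right)}} - 34296 = \frac{1}{-39877 + \frac{-299 + 29 - 90}{3 \left(6 + 5\right)}} - 34296 = \frac{1}{-39877 + \frac{-299 + 29 - 90}{3 \cdot 11}} - 34296 = \frac{1}{-39877 + \frac{1}{3} \cdot \frac{1}{11} \left(-360\right)} - 34296 = \frac{1}{-39877 - \frac{120}{11}} - 34296 = \frac{1}{- \frac{438767}{11}} - 34296 = - \frac{11}{438767} - 34296 = - \frac{15047953043}{438767}$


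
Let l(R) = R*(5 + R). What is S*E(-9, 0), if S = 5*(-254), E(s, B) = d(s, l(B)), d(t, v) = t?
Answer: 11430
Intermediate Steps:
E(s, B) = s
S = -1270
S*E(-9, 0) = -1270*(-9) = 11430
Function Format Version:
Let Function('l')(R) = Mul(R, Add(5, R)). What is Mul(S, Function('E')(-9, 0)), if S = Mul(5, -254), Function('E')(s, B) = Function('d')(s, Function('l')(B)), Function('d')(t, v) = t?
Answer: 11430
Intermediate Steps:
Function('E')(s, B) = s
S = -1270
Mul(S, Function('E')(-9, 0)) = Mul(-1270, -9) = 11430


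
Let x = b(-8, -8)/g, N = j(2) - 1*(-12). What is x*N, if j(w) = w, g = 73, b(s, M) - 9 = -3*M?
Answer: 462/73 ≈ 6.3288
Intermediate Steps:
b(s, M) = 9 - 3*M
N = 14 (N = 2 - 1*(-12) = 2 + 12 = 14)
x = 33/73 (x = (9 - 3*(-8))/73 = (9 + 24)*(1/73) = 33*(1/73) = 33/73 ≈ 0.45205)
x*N = (33/73)*14 = 462/73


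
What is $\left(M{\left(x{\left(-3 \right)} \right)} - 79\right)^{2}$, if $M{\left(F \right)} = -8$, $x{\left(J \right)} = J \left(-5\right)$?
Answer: $7569$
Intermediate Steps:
$x{\left(J \right)} = - 5 J$
$\left(M{\left(x{\left(-3 \right)} \right)} - 79\right)^{2} = \left(-8 - 79\right)^{2} = \left(-87\right)^{2} = 7569$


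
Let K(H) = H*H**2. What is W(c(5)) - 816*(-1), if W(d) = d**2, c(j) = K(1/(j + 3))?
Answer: 213909505/262144 ≈ 816.00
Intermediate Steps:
K(H) = H**3
c(j) = (3 + j)**(-3) (c(j) = (1/(j + 3))**3 = (1/(3 + j))**3 = (3 + j)**(-3))
W(c(5)) - 816*(-1) = ((3 + 5)**(-3))**2 - 816*(-1) = (8**(-3))**2 - 136*(-6) = (1/512)**2 + 816 = 1/262144 + 816 = 213909505/262144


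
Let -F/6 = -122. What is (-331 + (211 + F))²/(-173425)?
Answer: -374544/173425 ≈ -2.1597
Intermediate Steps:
F = 732 (F = -6*(-122) = 732)
(-331 + (211 + F))²/(-173425) = (-331 + (211 + 732))²/(-173425) = (-331 + 943)²*(-1/173425) = 612²*(-1/173425) = 374544*(-1/173425) = -374544/173425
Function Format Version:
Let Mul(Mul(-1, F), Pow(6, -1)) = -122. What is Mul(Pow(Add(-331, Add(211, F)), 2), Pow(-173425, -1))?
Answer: Rational(-374544, 173425) ≈ -2.1597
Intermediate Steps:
F = 732 (F = Mul(-6, -122) = 732)
Mul(Pow(Add(-331, Add(211, F)), 2), Pow(-173425, -1)) = Mul(Pow(Add(-331, Add(211, 732)), 2), Pow(-173425, -1)) = Mul(Pow(Add(-331, 943), 2), Rational(-1, 173425)) = Mul(Pow(612, 2), Rational(-1, 173425)) = Mul(374544, Rational(-1, 173425)) = Rational(-374544, 173425)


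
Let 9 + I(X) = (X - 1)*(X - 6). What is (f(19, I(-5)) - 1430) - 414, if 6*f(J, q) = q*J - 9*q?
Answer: -1749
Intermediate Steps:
I(X) = -9 + (-1 + X)*(-6 + X) (I(X) = -9 + (X - 1)*(X - 6) = -9 + (-1 + X)*(-6 + X))
f(J, q) = -3*q/2 + J*q/6 (f(J, q) = (q*J - 9*q)/6 = (J*q - 9*q)/6 = (-9*q + J*q)/6 = -3*q/2 + J*q/6)
(f(19, I(-5)) - 1430) - 414 = ((-3 + (-5)² - 7*(-5))*(-9 + 19)/6 - 1430) - 414 = ((⅙)*(-3 + 25 + 35)*10 - 1430) - 414 = ((⅙)*57*10 - 1430) - 414 = (95 - 1430) - 414 = -1335 - 414 = -1749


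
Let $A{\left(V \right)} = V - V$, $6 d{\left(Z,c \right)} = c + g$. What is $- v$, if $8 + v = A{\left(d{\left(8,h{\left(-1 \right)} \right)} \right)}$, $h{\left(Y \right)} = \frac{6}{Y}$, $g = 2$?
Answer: $8$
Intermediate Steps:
$d{\left(Z,c \right)} = \frac{1}{3} + \frac{c}{6}$ ($d{\left(Z,c \right)} = \frac{c + 2}{6} = \frac{2 + c}{6} = \frac{1}{3} + \frac{c}{6}$)
$A{\left(V \right)} = 0$
$v = -8$ ($v = -8 + 0 = -8$)
$- v = \left(-1\right) \left(-8\right) = 8$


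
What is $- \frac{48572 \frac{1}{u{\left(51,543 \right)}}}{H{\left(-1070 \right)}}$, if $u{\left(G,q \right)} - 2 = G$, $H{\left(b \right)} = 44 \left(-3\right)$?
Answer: $\frac{12143}{1749} \approx 6.9428$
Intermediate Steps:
$H{\left(b \right)} = -132$
$u{\left(G,q \right)} = 2 + G$
$- \frac{48572 \frac{1}{u{\left(51,543 \right)}}}{H{\left(-1070 \right)}} = - \frac{48572 \frac{1}{2 + 51}}{-132} = - \frac{\frac{48572}{53} \left(-1\right)}{132} = - \frac{48572 \cdot \frac{1}{53} \left(-1\right)}{132} = - \frac{48572 \left(-1\right)}{53 \cdot 132} = \left(-1\right) \left(- \frac{12143}{1749}\right) = \frac{12143}{1749}$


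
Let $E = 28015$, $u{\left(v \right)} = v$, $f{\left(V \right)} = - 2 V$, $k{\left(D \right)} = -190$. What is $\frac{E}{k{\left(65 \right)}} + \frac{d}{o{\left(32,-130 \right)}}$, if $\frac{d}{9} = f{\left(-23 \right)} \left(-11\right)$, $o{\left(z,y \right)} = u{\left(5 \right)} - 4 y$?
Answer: $- \frac{1038209}{6650} \approx -156.12$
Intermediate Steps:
$o{\left(z,y \right)} = 5 - 4 y$
$d = -4554$ ($d = 9 \left(-2\right) \left(-23\right) \left(-11\right) = 9 \cdot 46 \left(-11\right) = 9 \left(-506\right) = -4554$)
$\frac{E}{k{\left(65 \right)}} + \frac{d}{o{\left(32,-130 \right)}} = \frac{28015}{-190} - \frac{4554}{5 - -520} = 28015 \left(- \frac{1}{190}\right) - \frac{4554}{5 + 520} = - \frac{5603}{38} - \frac{4554}{525} = - \frac{5603}{38} - \frac{1518}{175} = - \frac{1038209}{6650}$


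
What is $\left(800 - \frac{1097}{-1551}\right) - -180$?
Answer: $\frac{1521077}{1551} \approx 980.71$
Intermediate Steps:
$\left(800 - \frac{1097}{-1551}\right) - -180 = \left(800 - - \frac{1097}{1551}\right) + 180 = \left(800 + \frac{1097}{1551}\right) + 180 = \frac{1241897}{1551} + 180 = \frac{1521077}{1551}$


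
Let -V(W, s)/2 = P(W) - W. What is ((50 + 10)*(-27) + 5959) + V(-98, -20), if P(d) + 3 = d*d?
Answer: -15059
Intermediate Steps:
P(d) = -3 + d**2 (P(d) = -3 + d*d = -3 + d**2)
V(W, s) = 6 - 2*W**2 + 2*W (V(W, s) = -2*((-3 + W**2) - W) = -2*(-3 + W**2 - W) = 6 - 2*W**2 + 2*W)
((50 + 10)*(-27) + 5959) + V(-98, -20) = ((50 + 10)*(-27) + 5959) + (6 - 2*(-98)**2 + 2*(-98)) = (60*(-27) + 5959) + (6 - 2*9604 - 196) = (-1620 + 5959) + (6 - 19208 - 196) = 4339 - 19398 = -15059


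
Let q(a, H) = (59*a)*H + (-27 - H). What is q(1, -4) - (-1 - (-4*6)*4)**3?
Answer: -857634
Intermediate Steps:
q(a, H) = -27 - H + 59*H*a (q(a, H) = 59*H*a + (-27 - H) = -27 - H + 59*H*a)
q(1, -4) - (-1 - (-4*6)*4)**3 = (-27 - 1*(-4) + 59*(-4)*1) - (-1 - (-4*6)*4)**3 = (-27 + 4 - 236) - (-1 - (-24)*4)**3 = -259 - (-1 - 1*(-96))**3 = -259 - (-1 + 96)**3 = -259 - 1*95**3 = -259 - 1*857375 = -259 - 857375 = -857634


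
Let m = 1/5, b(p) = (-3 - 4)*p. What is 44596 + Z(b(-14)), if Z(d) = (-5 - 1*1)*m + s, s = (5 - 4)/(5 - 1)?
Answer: 891901/20 ≈ 44595.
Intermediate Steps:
s = ¼ (s = 1/4 = 1*(¼) = ¼ ≈ 0.25000)
b(p) = -7*p
m = ⅕ ≈ 0.20000
Z(d) = -19/20 (Z(d) = (-5 - 1*1)*(⅕) + ¼ = (-5 - 1)*(⅕) + ¼ = -6*⅕ + ¼ = -6/5 + ¼ = -19/20)
44596 + Z(b(-14)) = 44596 - 19/20 = 891901/20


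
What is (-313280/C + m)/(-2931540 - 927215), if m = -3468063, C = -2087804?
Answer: 1810158872593/2014081031005 ≈ 0.89875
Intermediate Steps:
(-313280/C + m)/(-2931540 - 927215) = (-313280/(-2087804) - 3468063)/(-2931540 - 927215) = (-313280*(-1/2087804) - 3468063)/(-3858755) = (78320/521951 - 3468063)*(-1/3858755) = -1810158872593/521951*(-1/3858755) = 1810158872593/2014081031005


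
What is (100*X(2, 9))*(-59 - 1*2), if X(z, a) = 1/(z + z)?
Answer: -1525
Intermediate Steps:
X(z, a) = 1/(2*z)
(100*X(2, 9))*(-59 - 1*2) = (100*((1/2)/2))*(-59 - 1*2) = (100*((1/2)*(1/2)))*(-59 - 2) = (100*(1/4))*(-61) = 25*(-61) = -1525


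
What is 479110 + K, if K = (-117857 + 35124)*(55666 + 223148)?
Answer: -23066639552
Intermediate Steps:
K = -23067118662 (K = -82733*278814 = -23067118662)
479110 + K = 479110 - 23067118662 = -23066639552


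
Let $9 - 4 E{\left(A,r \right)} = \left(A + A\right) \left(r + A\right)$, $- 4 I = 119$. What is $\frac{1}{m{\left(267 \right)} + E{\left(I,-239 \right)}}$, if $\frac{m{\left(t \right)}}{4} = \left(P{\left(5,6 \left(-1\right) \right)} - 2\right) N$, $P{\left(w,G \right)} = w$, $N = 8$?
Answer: $- \frac{32}{124781} \approx -0.00025645$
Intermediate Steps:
$I = - \frac{119}{4}$ ($I = \left(- \frac{1}{4}\right) 119 = - \frac{119}{4} \approx -29.75$)
$E{\left(A,r \right)} = \frac{9}{4} - \frac{A \left(A + r\right)}{2}$ ($E{\left(A,r \right)} = \frac{9}{4} - \frac{\left(A + A\right) \left(r + A\right)}{4} = \frac{9}{4} - \frac{2 A \left(A + r\right)}{4} = \frac{9}{4} - \frac{A \left(A + r\right)}{2}$)
$m{\left(t \right)} = 96$ ($m{\left(t \right)} = 4 \left(5 - 2\right) 8 = 4 \cdot 3 \cdot 8 = 4 \cdot 24 = 96$)
$\frac{1}{m{\left(267 \right)} + E{\left(I,-239 \right)}} = \frac{1}{96 - \left(- \frac{9}{4} + \frac{14161}{32} + \frac{28441}{8}\right)} = \frac{1}{96 - \frac{127853}{32}} = \frac{1}{- \frac{124781}{32}} = - \frac{32}{124781}$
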